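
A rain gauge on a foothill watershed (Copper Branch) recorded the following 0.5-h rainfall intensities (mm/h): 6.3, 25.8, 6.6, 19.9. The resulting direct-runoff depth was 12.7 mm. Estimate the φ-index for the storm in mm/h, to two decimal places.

Only the 2 blocks with intensity above φ contribute runoff: 25.8, 19.9 mm/h.
Σ(I−φ)·Δt = d  ⇒  (25.8+19.9 − 2φ)·0.5 = 12.7
φ = (45.70 − 12.7/0.5) / 2 = 10.15 mm/h.

φ ≈ 10.15 mm/h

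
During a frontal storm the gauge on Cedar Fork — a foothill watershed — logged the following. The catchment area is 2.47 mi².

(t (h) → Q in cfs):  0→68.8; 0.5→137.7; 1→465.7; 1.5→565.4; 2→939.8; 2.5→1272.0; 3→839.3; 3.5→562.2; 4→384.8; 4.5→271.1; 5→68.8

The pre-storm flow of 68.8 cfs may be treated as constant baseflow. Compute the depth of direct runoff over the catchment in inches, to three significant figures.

Direct runoff: 0.0, 68.9, 396.9, 496.6, 871.0, 1203.2, 770.5, 493.4, 316.0, 202.3, 0.0 cfs; ΣQ_DR = 4819 cfs.
V = ΣQ_DR · Δt = 4819 × 1800 s = 8.674 × 10^6 ft³.
Over A = 2.47 mi², depth = V / A = 1.51 in.

d ≈ 1.51 in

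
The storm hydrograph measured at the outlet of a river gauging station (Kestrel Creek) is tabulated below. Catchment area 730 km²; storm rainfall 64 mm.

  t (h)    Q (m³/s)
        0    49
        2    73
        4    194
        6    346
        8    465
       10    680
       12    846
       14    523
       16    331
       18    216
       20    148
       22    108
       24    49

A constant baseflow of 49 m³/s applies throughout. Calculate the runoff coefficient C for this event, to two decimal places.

ΣQ_DR = 3391 m³/s; V = ΣQ_DR·Δt = 2.442 × 10^7 m³.
Runoff depth d = V / A = 33.45 mm.
C = d / P = 33.45 / 64 = 0.52.

C ≈ 0.52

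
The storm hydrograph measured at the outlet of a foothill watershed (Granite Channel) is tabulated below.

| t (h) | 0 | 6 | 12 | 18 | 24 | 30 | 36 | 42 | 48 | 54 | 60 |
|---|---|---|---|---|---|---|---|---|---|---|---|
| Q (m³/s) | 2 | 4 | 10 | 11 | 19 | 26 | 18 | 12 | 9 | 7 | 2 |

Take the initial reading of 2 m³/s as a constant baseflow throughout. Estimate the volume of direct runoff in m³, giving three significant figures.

V ≈ 2.12 × 10^6 m³

Direct-runoff ordinates (Q − Q_b): 0.0, 2.0, 8.0, 9.0, 17.0, 24.0, 16.0, 10.0, 7.0, 5.0, 0.0 m³/s.
ΣQ_DR = 98.00 m³/s.
With Δt = 6 h = 21600 s, V = ΣQ_DR · Δt = 98.00 × 21600 = 2.12 × 10^6 m³.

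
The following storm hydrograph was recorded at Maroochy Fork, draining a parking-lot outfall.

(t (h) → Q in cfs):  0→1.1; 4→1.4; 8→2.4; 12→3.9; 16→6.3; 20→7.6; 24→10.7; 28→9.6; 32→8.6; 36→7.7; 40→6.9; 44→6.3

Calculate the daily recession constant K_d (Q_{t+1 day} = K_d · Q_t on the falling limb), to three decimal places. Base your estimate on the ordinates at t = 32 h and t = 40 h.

Between t = 32 h and t = 40 h the flow falls from 8.6 to 6.9 cfs over 2×4 h = 8 h.
Per-interval ratio K = (6.9/8.6)^(1/2) = 0.8957; K_d = K^(24/4) = 0.516.

K_d ≈ 0.516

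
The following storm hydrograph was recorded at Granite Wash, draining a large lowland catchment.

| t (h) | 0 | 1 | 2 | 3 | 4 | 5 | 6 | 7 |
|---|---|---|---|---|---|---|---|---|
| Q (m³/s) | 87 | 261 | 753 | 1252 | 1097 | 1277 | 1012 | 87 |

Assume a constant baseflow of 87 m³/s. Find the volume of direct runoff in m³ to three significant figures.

V ≈ 1.85 × 10^7 m³

Direct-runoff ordinates (Q − Q_b): 0.0, 174.0, 666.0, 1165.0, 1010.0, 1190.0, 925.0, 0.0 m³/s.
ΣQ_DR = 5130 m³/s.
With Δt = 1 h = 3600 s, V = ΣQ_DR · Δt = 5130 × 3600 = 1.85 × 10^7 m³.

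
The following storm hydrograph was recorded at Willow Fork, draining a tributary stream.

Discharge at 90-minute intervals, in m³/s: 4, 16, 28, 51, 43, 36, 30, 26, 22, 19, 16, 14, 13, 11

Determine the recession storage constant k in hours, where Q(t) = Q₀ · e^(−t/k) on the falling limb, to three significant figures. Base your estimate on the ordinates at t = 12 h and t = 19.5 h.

k ≈ 10.8 h

On the falling limb, Q drops from 22 to 11 m³/s between t = 12 h and t = 19.5 h (Δt = 7.5 h).
k = −Δt / ln(Q₂/Q₁) = −7.5 / ln(11/22) = 10.8 h.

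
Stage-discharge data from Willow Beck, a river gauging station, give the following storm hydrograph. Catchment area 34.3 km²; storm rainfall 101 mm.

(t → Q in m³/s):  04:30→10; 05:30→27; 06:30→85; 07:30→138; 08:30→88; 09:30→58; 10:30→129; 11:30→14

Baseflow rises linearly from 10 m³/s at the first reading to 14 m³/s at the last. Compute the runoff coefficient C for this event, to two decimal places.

ΣQ_DR = 453.0 m³/s; V = ΣQ_DR·Δt = 1.631 × 10^6 m³.
Runoff depth d = V / A = 47.55 mm.
C = d / P = 47.55 / 101 = 0.47.

C ≈ 0.47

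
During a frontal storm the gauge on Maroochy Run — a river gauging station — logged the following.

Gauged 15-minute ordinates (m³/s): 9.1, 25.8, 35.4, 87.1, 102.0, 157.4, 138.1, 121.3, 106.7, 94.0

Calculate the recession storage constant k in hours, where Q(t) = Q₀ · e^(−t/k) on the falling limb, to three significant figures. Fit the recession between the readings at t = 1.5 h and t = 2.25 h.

On the falling limb, Q drops from 138.1 to 94.0 m³/s between t = 1.5 h and t = 2.25 h (Δt = 0.75 h).
k = −Δt / ln(Q₂/Q₁) = −0.75 / ln(94.0/138.1) = 1.95 h.

k ≈ 1.95 h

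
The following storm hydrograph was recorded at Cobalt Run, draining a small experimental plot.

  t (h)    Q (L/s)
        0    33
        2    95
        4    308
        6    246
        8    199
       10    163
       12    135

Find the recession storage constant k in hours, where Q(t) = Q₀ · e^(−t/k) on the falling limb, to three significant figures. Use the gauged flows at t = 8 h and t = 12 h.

k ≈ 10.3 h

On the falling limb, Q drops from 199 to 135 L/s between t = 8 h and t = 12 h (Δt = 4 h).
k = −Δt / ln(Q₂/Q₁) = −4 / ln(135/199) = 10.3 h.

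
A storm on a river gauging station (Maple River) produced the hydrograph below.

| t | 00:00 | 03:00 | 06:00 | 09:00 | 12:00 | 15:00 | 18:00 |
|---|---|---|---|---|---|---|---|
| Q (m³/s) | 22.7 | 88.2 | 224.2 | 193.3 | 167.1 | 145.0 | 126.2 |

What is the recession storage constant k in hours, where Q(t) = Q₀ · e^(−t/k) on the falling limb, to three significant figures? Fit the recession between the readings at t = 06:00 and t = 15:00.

On the falling limb, Q drops from 224.2 to 145.0 m³/s between t = 06:00 and t = 15:00 (Δt = 9 h).
k = −Δt / ln(Q₂/Q₁) = −9 / ln(145.0/224.2) = 20.7 h.

k ≈ 20.7 h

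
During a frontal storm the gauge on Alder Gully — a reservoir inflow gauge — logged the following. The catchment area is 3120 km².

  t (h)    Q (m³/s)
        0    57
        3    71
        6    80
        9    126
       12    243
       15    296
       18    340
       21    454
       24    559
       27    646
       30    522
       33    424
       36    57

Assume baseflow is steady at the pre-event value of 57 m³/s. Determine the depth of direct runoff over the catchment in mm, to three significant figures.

Direct runoff: 0.0, 14.0, 23.0, 69.0, 186.0, 239.0, 283.0, 397.0, 502.0, 589.0, 465.0, 367.0, 0.0 m³/s; ΣQ_DR = 3134 m³/s.
V = ΣQ_DR · Δt = 3134 × 10800 s = 3.385 × 10^7 m³.
Over A = 3120 km², depth = V / A = 10.8 mm.

d ≈ 10.8 mm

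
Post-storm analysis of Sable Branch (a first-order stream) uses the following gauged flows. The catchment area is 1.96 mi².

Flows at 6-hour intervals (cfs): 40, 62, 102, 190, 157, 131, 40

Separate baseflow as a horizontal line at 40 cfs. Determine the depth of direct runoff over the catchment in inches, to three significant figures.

Direct runoff: 0.0, 22.0, 62.0, 150.0, 117.0, 91.0, 0.0 cfs; ΣQ_DR = 442.0 cfs.
V = ΣQ_DR · Δt = 442.0 × 21600 s = 9.547 × 10^6 ft³.
Over A = 1.96 mi², depth = V / A = 2.10 in.

d ≈ 2.10 in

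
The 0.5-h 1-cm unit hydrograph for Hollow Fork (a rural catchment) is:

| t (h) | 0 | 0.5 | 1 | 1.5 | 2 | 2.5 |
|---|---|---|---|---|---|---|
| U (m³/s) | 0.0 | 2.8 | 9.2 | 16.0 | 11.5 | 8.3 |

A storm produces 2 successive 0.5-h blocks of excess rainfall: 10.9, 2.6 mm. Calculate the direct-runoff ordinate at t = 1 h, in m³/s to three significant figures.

Q ≈ 10.8 m³/s

By discrete convolution, Q_j = Σ (P_i / 10 mm) · U_{j−i}.
At t = 1 h (j=2): Q = (10.9/10)·9.2 + (2.6/10)·2.8 = 10.8 m³/s.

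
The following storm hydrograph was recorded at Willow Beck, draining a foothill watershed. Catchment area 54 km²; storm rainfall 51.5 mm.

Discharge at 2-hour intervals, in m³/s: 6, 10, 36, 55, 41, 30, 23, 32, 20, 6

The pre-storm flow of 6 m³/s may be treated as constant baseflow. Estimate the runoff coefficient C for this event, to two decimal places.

ΣQ_DR = 199.0 m³/s; V = ΣQ_DR·Δt = 1.433 × 10^6 m³.
Runoff depth d = V / A = 26.53 mm.
C = d / P = 26.53 / 51.5 = 0.52.

C ≈ 0.52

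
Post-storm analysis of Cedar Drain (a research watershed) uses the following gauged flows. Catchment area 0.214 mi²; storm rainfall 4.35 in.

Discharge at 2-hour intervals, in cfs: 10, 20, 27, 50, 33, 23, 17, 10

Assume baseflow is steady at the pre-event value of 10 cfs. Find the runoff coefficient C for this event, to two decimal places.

ΣQ_DR = 110.0 cfs; V = ΣQ_DR·Δt = 7.920 × 10^5 ft³.
Runoff depth d = V / A = 1.593 in.
C = d / P = 1.593 / 4.35 = 0.37.

C ≈ 0.37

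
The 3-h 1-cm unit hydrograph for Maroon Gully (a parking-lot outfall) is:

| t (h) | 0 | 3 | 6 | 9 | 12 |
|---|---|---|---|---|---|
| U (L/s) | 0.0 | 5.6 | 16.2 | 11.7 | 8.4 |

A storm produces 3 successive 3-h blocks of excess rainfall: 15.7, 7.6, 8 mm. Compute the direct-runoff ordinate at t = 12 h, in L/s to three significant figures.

Q ≈ 35.0 L/s

By discrete convolution, Q_j = Σ (P_i / 10 mm) · U_{j−i}.
At t = 12 h (j=4): Q = (15.7/10)·8.4 + (7.6/10)·11.7 + (8/10)·16.2 = 35.0 L/s.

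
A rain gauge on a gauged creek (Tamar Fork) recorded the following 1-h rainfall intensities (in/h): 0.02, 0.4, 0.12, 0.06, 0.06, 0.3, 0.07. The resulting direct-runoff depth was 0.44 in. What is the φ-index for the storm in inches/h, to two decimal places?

Only the 2 blocks with intensity above φ contribute runoff: 0.4, 0.3 in/h.
Σ(I−φ)·Δt = d  ⇒  (0.4+0.3 − 2φ)·1 = 0.44
φ = (0.7000 − 0.44/1) / 2 = 0.13 in/h.

φ ≈ 0.13 in/h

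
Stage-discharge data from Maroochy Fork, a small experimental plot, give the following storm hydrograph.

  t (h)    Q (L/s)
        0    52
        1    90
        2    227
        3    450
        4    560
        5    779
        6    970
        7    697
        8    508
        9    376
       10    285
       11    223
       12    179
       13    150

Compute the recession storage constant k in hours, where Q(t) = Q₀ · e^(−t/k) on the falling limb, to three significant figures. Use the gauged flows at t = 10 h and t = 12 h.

k ≈ 4.30 h

On the falling limb, Q drops from 285 to 179 L/s between t = 10 h and t = 12 h (Δt = 2 h).
k = −Δt / ln(Q₂/Q₁) = −2 / ln(179/285) = 4.30 h.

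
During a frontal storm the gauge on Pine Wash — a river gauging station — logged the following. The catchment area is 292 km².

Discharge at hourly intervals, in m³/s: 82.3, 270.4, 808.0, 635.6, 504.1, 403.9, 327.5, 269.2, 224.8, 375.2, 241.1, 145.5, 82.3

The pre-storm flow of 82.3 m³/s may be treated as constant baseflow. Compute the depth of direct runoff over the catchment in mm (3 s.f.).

Direct runoff: 0.0, 188.1, 725.7, 553.3, 421.8, 321.6, 245.2, 186.9, 142.5, 292.9, 158.8, 63.2, 0.0 m³/s; ΣQ_DR = 3300 m³/s.
V = ΣQ_DR · Δt = 3300 × 3600 s = 1.188 × 10^7 m³.
Over A = 292 km², depth = V / A = 40.7 mm.

d ≈ 40.7 mm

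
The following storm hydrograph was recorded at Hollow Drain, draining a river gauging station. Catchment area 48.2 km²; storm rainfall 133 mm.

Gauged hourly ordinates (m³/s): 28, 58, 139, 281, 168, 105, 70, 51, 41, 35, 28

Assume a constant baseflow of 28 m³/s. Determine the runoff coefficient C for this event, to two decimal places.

ΣQ_DR = 696.0 m³/s; V = ΣQ_DR·Δt = 2.506 × 10^6 m³.
Runoff depth d = V / A = 51.98 mm.
C = d / P = 51.98 / 133 = 0.39.

C ≈ 0.39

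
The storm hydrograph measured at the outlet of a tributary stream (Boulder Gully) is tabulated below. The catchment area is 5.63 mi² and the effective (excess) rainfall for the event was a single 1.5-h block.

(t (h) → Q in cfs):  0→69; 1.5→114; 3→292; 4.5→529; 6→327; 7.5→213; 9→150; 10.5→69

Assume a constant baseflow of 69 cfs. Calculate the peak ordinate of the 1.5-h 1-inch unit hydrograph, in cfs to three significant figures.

U_p ≈ 920 cfs

Direct runoff: 0.0, 45.0, 223.0, 460.0, 258.0, 144.0, 81.0, 0.0 cfs; ΣQ_DR = 1211 cfs, peak = 460.0 cfs.
Runoff depth d = ΣQ_DR·Δt / A = 1211 × 5400 / (5.63 mi²) = 0.5000 in.
The 1-inch UH is the DRH scaled by (1 in)/d, so U_p = 460.0 × 1/0.5000 = 920 cfs.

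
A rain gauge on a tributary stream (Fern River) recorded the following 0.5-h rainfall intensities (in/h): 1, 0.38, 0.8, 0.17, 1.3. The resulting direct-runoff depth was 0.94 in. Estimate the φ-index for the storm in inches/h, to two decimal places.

Only the 3 blocks with intensity above φ contribute runoff: 1, 0.8, 1.3 in/h.
Σ(I−φ)·Δt = d  ⇒  (1+0.8+1.3 − 3φ)·0.5 = 0.94
φ = (3.100 − 0.94/0.5) / 3 = 0.41 in/h.

φ ≈ 0.41 in/h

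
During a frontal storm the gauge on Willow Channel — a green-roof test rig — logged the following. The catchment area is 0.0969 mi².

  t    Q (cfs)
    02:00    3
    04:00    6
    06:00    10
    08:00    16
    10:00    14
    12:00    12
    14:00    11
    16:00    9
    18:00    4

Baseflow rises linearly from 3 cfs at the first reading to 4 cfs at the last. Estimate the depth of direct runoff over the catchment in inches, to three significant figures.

Direct runoff: 0.00, 2.88, 6.75, 12.62, 10.50, 8.38, 7.25, 5.12, 0.00 cfs; ΣQ_DR = 53.50 cfs.
V = ΣQ_DR · Δt = 53.50 × 7200 s = 3.852 × 10^5 ft³.
Over A = 0.0969 mi², depth = V / A = 1.71 in.

d ≈ 1.71 in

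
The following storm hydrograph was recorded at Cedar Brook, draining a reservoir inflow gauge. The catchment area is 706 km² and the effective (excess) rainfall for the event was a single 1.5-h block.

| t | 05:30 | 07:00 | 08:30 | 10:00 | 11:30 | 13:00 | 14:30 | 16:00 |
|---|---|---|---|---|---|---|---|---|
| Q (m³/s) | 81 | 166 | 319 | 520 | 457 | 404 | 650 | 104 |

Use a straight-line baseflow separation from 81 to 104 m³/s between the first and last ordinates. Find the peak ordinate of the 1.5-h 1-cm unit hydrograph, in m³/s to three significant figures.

Direct runoff: 0.00, 81.71, 231.43, 429.14, 362.86, 306.57, 549.29, 0.00 m³/s; ΣQ_DR = 1961 m³/s, peak = 549.29 m³/s.
Runoff depth d = ΣQ_DR·Δt / A = 1961 × 5400 / (706 km²) = 15.00 mm.
The 1-cm UH is the DRH scaled by (10 mm)/d, so U_p = 549.29 × 10/15.00 = 366 m³/s.

U_p ≈ 366 m³/s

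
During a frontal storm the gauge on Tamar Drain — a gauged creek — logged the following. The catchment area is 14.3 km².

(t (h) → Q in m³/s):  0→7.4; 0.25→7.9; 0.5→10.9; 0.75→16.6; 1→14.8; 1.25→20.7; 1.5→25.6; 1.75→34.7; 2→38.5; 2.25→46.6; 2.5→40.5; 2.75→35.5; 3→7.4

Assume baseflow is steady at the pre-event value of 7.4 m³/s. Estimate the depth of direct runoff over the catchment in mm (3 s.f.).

Direct runoff: 0.0, 0.5, 3.5, 9.2, 7.4, 13.3, 18.2, 27.3, 31.1, 39.2, 33.1, 28.1, 0.0 m³/s; ΣQ_DR = 210.9 m³/s.
V = ΣQ_DR · Δt = 210.9 × 900 s = 1.898 × 10^5 m³.
Over A = 14.3 km², depth = V / A = 13.3 mm.

d ≈ 13.3 mm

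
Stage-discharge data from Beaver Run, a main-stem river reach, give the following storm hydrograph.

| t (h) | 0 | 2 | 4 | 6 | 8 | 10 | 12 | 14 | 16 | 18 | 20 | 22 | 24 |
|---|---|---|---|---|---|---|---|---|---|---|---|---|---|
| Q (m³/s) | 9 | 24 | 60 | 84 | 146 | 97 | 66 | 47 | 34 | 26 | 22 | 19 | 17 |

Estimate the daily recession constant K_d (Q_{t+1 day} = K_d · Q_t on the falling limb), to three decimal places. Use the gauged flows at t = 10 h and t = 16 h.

K_d ≈ 0.015

Between t = 10 h and t = 16 h the flow falls from 97 to 34 m³/s over 3×2 h = 6 h.
Per-interval ratio K = (34/97)^(1/3) = 0.7051; K_d = K^(24/2) = 0.015.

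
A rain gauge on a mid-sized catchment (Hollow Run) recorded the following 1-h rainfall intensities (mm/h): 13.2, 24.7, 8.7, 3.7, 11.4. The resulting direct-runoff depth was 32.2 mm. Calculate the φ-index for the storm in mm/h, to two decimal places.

φ ≈ 6.45 mm/h

Only the 4 blocks with intensity above φ contribute runoff: 13.2, 24.7, 8.7, 11.4 mm/h.
Σ(I−φ)·Δt = d  ⇒  (13.2+24.7+8.7+11.4 − 4φ)·1 = 32.2
φ = (58.00 − 32.2/1) / 4 = 6.45 mm/h.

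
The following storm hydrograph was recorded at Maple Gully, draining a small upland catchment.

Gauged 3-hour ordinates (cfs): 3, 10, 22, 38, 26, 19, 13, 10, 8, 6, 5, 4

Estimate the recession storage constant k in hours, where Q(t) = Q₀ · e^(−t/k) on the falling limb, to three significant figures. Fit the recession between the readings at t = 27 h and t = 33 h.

k ≈ 14.8 h

On the falling limb, Q drops from 6 to 4 cfs between t = 27 h and t = 33 h (Δt = 6 h).
k = −Δt / ln(Q₂/Q₁) = −6 / ln(4/6) = 14.8 h.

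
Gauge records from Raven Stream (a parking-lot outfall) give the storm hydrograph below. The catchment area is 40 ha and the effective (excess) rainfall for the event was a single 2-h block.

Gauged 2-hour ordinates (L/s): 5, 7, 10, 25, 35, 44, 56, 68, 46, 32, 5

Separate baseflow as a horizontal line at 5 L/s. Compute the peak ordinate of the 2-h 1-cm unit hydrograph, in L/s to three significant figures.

Direct runoff: 0.0, 2.0, 5.0, 20.0, 30.0, 39.0, 51.0, 63.0, 41.0, 27.0, 0.0 L/s; ΣQ_DR = 278.0 L/s, peak = 63.0 L/s.
Runoff depth d = ΣQ_DR·Δt / A = 278.0 × 7200 / (40 ha) = 5.004 mm.
The 1-cm UH is the DRH scaled by (10 mm)/d, so U_p = 63.0 × 10/5.004 = 126 L/s.

U_p ≈ 126 L/s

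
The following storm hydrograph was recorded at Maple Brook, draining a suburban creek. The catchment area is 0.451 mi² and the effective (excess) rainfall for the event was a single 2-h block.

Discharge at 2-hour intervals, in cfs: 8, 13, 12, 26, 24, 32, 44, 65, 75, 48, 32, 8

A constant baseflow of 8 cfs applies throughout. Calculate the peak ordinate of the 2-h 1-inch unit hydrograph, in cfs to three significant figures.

U_p ≈ 33.5 cfs

Direct runoff: 0.0, 5.0, 4.0, 18.0, 16.0, 24.0, 36.0, 57.0, 67.0, 40.0, 24.0, 0.0 cfs; ΣQ_DR = 291.0 cfs, peak = 67.0 cfs.
Runoff depth d = ΣQ_DR·Δt / A = 291.0 × 7200 / (0.451 mi²) = 2.000 in.
The 1-inch UH is the DRH scaled by (1 in)/d, so U_p = 67.0 × 1/2.000 = 33.5 cfs.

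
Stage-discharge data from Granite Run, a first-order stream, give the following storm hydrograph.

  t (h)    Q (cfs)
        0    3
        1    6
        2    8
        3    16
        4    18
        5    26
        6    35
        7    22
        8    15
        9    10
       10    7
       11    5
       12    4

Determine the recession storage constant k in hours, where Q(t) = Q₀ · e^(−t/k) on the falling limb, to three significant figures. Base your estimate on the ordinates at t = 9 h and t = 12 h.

k ≈ 3.27 h

On the falling limb, Q drops from 10 to 4 cfs between t = 9 h and t = 12 h (Δt = 3 h).
k = −Δt / ln(Q₂/Q₁) = −3 / ln(4/10) = 3.27 h.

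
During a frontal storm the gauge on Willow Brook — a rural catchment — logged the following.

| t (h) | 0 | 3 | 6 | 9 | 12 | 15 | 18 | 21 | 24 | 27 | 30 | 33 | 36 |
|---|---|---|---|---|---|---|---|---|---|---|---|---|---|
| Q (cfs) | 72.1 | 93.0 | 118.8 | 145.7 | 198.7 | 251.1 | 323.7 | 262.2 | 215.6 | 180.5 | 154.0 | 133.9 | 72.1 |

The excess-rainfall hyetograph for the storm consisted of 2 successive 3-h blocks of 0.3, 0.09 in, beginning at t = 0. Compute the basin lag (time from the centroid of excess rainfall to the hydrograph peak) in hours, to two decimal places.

t_L ≈ 15.81 h

Centroid of excess rainfall: t_c = Σ P_i·t̄_i / ΣP_i = 2.1923 h (block centres at 1.5, 4.5 h).
Hydrograph peak occurs at t = 18 h, so basin lag t_L = 18 − 2.1923 = 15.81 h.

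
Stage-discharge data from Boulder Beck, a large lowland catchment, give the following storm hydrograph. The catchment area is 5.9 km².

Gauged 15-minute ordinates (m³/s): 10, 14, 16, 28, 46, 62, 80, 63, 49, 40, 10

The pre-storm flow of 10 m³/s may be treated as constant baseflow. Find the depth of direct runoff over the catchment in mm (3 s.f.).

Direct runoff: 0.0, 4.0, 6.0, 18.0, 36.0, 52.0, 70.0, 53.0, 39.0, 30.0, 0.0 m³/s; ΣQ_DR = 308.0 m³/s.
V = ΣQ_DR · Δt = 308.0 × 900 s = 2.772 × 10^5 m³.
Over A = 5.9 km², depth = V / A = 47.0 mm.

d ≈ 47.0 mm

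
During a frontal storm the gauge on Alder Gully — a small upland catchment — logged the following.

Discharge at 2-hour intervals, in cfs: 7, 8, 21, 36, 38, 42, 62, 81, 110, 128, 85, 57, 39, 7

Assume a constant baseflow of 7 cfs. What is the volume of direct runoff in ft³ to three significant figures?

V ≈ 4.49 × 10^6 ft³

Direct-runoff ordinates (Q − Q_b): 0.0, 1.0, 14.0, 29.0, 31.0, 35.0, 55.0, 74.0, 103.0, 121.0, 78.0, 50.0, 32.0, 0.0 cfs.
ΣQ_DR = 623.0 cfs.
With Δt = 2 h = 7200 s, V = ΣQ_DR · Δt = 623.0 × 7200 = 4.49 × 10^6 ft³.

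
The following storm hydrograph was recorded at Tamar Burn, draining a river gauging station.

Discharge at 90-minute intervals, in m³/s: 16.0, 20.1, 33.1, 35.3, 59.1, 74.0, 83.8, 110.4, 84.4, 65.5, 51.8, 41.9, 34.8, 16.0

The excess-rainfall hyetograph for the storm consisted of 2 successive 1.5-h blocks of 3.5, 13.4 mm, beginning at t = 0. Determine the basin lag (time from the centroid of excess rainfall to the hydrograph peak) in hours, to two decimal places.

Centroid of excess rainfall: t_c = Σ P_i·t̄_i / ΣP_i = 1.9393 h (block centres at 0.75, 2.25 h).
Hydrograph peak occurs at t = 10.5 h, so basin lag t_L = 10.5 − 1.9393 = 8.56 h.

t_L ≈ 8.56 h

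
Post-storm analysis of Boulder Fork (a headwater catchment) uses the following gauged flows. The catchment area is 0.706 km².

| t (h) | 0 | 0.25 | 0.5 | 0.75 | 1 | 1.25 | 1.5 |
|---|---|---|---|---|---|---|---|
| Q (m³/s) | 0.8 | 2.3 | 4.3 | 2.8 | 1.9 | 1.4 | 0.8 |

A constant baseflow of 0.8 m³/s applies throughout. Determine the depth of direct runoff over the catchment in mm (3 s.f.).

d ≈ 11.1 mm

Direct runoff: 0.0, 1.5, 3.5, 2.0, 1.1, 0.6, 0.0 m³/s; ΣQ_DR = 8.700 m³/s.
V = ΣQ_DR · Δt = 8.700 × 900 s = 7830 m³.
Over A = 0.706 km², depth = V / A = 11.1 mm.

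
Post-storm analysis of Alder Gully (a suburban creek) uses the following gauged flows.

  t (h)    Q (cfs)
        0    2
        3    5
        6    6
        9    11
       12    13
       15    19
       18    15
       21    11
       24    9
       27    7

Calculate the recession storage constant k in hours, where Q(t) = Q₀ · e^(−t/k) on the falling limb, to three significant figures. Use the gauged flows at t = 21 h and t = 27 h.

k ≈ 13.3 h

On the falling limb, Q drops from 11 to 7 cfs between t = 21 h and t = 27 h (Δt = 6 h).
k = −Δt / ln(Q₂/Q₁) = −6 / ln(7/11) = 13.3 h.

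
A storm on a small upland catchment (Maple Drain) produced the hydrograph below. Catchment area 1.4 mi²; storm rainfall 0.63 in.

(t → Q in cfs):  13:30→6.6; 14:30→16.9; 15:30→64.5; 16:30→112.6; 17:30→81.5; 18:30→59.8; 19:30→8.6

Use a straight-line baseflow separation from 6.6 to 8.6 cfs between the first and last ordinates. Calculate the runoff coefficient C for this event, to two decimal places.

ΣQ_DR = 297.3 cfs; V = ΣQ_DR·Δt = 1.070 × 10^6 ft³.
Runoff depth d = V / A = 0.3291 in.
C = d / P = 0.3291 / 0.63 = 0.52.

C ≈ 0.52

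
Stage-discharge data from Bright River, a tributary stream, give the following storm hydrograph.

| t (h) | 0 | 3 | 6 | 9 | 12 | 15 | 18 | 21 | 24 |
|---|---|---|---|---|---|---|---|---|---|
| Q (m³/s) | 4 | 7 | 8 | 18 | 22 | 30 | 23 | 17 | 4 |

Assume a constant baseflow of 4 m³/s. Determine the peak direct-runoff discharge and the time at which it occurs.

Q_p = 26.0 m³/s at t = 15 h

Subtracting baseflow gives direct-runoff ordinates: 0.0, 3.0, 4.0, 14.0, 18.0, 26.0, 19.0, 13.0, 0.0 m³/s.
The maximum is 26.0 m³/s, occurring at the reading for t = 15 h.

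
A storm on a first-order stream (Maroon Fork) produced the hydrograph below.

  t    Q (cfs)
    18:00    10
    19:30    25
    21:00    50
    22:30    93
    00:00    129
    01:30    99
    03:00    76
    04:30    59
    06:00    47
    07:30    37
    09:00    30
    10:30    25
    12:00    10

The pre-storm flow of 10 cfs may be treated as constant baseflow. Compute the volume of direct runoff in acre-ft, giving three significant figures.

V ≈ 69.4 acre-ft

Direct-runoff ordinates (Q − Q_b): 0.0, 15.0, 40.0, 83.0, 119.0, 89.0, 66.0, 49.0, 37.0, 27.0, 20.0, 15.0, 0.0 cfs.
ΣQ_DR = 560.0 cfs.
With Δt = 1.5 h = 5400 s, V = ΣQ_DR · Δt = 560.0 × 5400 = 3.02 × 10^6 ft³ = 69.4 acre-ft.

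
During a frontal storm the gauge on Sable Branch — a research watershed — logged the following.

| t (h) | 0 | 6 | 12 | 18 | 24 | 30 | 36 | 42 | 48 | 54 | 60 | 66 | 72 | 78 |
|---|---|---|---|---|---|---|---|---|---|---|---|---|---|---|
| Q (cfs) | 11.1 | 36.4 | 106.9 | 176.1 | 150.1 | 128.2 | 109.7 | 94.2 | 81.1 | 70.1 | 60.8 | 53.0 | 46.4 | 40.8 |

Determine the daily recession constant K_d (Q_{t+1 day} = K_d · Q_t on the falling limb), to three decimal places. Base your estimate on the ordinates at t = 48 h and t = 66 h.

K_d ≈ 0.567

Between t = 48 h and t = 66 h the flow falls from 81.1 to 53.0 cfs over 3×6 h = 18 h.
Per-interval ratio K = (53.0/81.1)^(1/3) = 0.8678; K_d = K^(24/6) = 0.567.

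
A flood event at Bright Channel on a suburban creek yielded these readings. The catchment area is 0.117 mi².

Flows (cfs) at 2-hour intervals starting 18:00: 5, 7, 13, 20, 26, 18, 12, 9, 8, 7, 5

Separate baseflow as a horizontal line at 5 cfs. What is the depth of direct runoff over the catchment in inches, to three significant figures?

Direct runoff: 0.0, 2.0, 8.0, 15.0, 21.0, 13.0, 7.0, 4.0, 3.0, 2.0, 0.0 cfs; ΣQ_DR = 75.00 cfs.
V = ΣQ_DR · Δt = 75.00 × 7200 s = 5.400 × 10^5 ft³.
Over A = 0.117 mi², depth = V / A = 1.99 in.

d ≈ 1.99 in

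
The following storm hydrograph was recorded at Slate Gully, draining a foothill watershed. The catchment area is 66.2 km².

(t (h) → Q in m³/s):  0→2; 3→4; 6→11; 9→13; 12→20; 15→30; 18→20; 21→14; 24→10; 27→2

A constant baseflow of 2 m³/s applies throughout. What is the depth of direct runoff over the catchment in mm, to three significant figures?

d ≈ 17.3 mm

Direct runoff: 0.0, 2.0, 9.0, 11.0, 18.0, 28.0, 18.0, 12.0, 8.0, 0.0 m³/s; ΣQ_DR = 106.0 m³/s.
V = ΣQ_DR · Δt = 106.0 × 10800 s = 1.145 × 10^6 m³.
Over A = 66.2 km², depth = V / A = 17.3 mm.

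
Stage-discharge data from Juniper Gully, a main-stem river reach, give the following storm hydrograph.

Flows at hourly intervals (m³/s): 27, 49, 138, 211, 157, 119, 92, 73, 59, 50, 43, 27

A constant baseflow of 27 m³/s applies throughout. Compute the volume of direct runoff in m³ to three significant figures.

V ≈ 2.60 × 10^6 m³

Direct-runoff ordinates (Q − Q_b): 0.0, 22.0, 111.0, 184.0, 130.0, 92.0, 65.0, 46.0, 32.0, 23.0, 16.0, 0.0 m³/s.
ΣQ_DR = 721.0 m³/s.
With Δt = 1 h = 3600 s, V = ΣQ_DR · Δt = 721.0 × 3600 = 2.60 × 10^6 m³.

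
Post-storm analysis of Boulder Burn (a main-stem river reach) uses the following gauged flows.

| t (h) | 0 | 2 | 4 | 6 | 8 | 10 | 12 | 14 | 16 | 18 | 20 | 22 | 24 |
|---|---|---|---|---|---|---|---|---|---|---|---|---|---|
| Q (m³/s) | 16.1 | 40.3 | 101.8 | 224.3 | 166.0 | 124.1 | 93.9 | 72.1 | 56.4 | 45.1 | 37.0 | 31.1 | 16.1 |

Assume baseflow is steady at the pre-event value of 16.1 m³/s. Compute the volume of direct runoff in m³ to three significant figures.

V ≈ 5.87 × 10^6 m³

Direct-runoff ordinates (Q − Q_b): 0.0, 24.2, 85.7, 208.2, 149.9, 108.0, 77.8, 56.0, 40.3, 29.0, 20.9, 15.0, 0.0 m³/s.
ΣQ_DR = 815.0 m³/s.
With Δt = 2 h = 7200 s, V = ΣQ_DR · Δt = 815.0 × 7200 = 5.87 × 10^6 m³.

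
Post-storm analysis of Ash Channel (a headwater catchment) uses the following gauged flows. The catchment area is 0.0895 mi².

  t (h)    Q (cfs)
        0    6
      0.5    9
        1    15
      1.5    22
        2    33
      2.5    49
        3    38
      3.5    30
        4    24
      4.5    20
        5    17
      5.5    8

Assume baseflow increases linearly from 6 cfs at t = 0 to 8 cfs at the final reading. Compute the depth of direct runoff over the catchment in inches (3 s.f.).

Direct runoff: 0.00, 2.82, 8.64, 15.45, 26.27, 42.09, 30.91, 22.73, 16.55, 12.36, 9.18, 0.00 cfs; ΣQ_DR = 187.0 cfs.
V = ΣQ_DR · Δt = 187.0 × 1800 s = 3.366 × 10^5 ft³.
Over A = 0.0895 mi², depth = V / A = 1.62 in.

d ≈ 1.62 in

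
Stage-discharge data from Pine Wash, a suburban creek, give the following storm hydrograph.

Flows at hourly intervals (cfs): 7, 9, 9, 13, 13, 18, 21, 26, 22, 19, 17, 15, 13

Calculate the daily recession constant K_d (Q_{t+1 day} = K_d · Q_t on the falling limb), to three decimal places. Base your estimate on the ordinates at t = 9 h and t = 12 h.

Between t = 9 h and t = 12 h the flow falls from 19 to 13 cfs over 3×1 h = 3 h.
Per-interval ratio K = (13/19)^(1/3) = 0.8812; K_d = K^(24/1) = 0.048.

K_d ≈ 0.048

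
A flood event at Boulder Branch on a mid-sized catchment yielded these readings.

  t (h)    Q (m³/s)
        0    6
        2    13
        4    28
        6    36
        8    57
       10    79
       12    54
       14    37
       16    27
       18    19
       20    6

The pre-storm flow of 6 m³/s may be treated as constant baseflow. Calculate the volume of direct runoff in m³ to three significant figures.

Direct-runoff ordinates (Q − Q_b): 0.0, 7.0, 22.0, 30.0, 51.0, 73.0, 48.0, 31.0, 21.0, 13.0, 0.0 m³/s.
ΣQ_DR = 296.0 m³/s.
With Δt = 2 h = 7200 s, V = ΣQ_DR · Δt = 296.0 × 7200 = 2.13 × 10^6 m³.

V ≈ 2.13 × 10^6 m³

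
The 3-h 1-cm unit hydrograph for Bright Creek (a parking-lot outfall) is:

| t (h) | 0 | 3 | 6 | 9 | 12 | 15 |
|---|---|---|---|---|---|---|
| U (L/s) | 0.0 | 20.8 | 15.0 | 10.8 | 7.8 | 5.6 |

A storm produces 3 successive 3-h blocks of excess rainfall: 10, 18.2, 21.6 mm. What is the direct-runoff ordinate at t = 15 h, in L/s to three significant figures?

Q ≈ 43.1 L/s

By discrete convolution, Q_j = Σ (P_i / 10 mm) · U_{j−i}.
At t = 15 h (j=5): Q = (10/10)·5.6 + (18.2/10)·7.8 + (21.6/10)·10.8 = 43.1 L/s.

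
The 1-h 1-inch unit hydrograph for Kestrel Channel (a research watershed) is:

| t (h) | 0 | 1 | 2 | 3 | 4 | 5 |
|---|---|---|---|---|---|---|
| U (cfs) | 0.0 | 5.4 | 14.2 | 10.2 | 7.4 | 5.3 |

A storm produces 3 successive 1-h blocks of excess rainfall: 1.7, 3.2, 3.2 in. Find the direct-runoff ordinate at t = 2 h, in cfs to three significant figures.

Q ≈ 41.4 cfs

By discrete convolution, Q_j = Σ (P_i / 1 in) · U_{j−i}.
At t = 2 h (j=2): Q = (1.7/1)·14.2 + (3.2/1)·5.4 + (3.2/1)·0.0 = 41.4 cfs.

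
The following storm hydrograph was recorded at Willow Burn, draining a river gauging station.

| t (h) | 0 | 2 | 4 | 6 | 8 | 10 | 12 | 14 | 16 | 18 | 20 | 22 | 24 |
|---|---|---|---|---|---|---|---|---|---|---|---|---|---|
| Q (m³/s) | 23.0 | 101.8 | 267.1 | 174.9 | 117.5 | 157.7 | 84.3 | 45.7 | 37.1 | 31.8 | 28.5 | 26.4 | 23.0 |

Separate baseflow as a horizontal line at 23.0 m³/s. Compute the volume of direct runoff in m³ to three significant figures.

Direct-runoff ordinates (Q − Q_b): 0.0, 78.8, 244.1, 151.9, 94.5, 134.7, 61.3, 22.7, 14.1, 8.8, 5.5, 3.4, 0.0 m³/s.
ΣQ_DR = 819.8 m³/s.
With Δt = 2 h = 7200 s, V = ΣQ_DR · Δt = 819.8 × 7200 = 5.90 × 10^6 m³.

V ≈ 5.90 × 10^6 m³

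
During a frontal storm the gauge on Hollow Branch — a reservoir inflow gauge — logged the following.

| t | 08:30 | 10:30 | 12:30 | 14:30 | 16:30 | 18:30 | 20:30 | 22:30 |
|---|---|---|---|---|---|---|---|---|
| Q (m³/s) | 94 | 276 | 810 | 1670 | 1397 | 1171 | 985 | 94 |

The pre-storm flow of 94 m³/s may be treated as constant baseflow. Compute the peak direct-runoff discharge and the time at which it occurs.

Q_p = 1576.0 m³/s at t = 14:30

Subtracting baseflow gives direct-runoff ordinates: 0.0, 182.0, 716.0, 1576.0, 1303.0, 1077.0, 891.0, 0.0 m³/s.
The maximum is 1576.0 m³/s, occurring at the reading for t = 14:30.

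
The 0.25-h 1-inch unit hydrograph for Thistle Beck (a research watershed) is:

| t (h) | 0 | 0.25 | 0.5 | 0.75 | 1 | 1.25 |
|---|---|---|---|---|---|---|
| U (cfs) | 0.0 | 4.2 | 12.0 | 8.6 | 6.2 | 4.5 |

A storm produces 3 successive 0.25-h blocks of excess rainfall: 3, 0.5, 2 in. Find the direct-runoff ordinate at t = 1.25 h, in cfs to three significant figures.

Q ≈ 33.8 cfs

By discrete convolution, Q_j = Σ (P_i / 1 in) · U_{j−i}.
At t = 1.25 h (j=5): Q = (3/1)·4.5 + (0.5/1)·6.2 + (2/1)·8.6 = 33.8 cfs.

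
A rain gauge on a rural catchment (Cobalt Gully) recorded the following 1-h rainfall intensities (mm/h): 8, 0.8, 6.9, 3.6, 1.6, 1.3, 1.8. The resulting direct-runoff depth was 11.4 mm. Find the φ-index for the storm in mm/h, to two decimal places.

Only the 3 blocks with intensity above φ contribute runoff: 8, 6.9, 3.6 mm/h.
Σ(I−φ)·Δt = d  ⇒  (8+6.9+3.6 − 3φ)·1 = 11.4
φ = (18.50 − 11.4/1) / 3 = 2.37 mm/h.

φ ≈ 2.37 mm/h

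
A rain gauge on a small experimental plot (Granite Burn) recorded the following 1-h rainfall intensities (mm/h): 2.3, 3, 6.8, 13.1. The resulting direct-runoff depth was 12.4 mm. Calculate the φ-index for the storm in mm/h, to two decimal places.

φ ≈ 3.75 mm/h

Only the 2 blocks with intensity above φ contribute runoff: 6.8, 13.1 mm/h.
Σ(I−φ)·Δt = d  ⇒  (6.8+13.1 − 2φ)·1 = 12.4
φ = (19.90 − 12.4/1) / 2 = 3.75 mm/h.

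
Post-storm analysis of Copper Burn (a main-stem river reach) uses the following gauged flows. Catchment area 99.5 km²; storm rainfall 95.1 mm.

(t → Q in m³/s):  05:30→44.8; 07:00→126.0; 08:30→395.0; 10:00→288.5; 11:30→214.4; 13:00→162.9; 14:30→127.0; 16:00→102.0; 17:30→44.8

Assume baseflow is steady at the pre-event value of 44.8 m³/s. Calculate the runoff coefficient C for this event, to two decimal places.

C ≈ 0.63

ΣQ_DR = 1102 m³/s; V = ΣQ_DR·Δt = 5.952 × 10^6 m³.
Runoff depth d = V / A = 59.82 mm.
C = d / P = 59.82 / 95.1 = 0.63.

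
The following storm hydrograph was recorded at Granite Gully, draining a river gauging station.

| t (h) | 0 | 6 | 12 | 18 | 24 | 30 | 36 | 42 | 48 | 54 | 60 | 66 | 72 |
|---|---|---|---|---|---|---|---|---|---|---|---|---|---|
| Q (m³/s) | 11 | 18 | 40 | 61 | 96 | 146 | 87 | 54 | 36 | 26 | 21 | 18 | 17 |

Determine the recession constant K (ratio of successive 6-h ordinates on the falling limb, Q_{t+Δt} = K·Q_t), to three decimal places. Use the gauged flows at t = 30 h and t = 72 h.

K ≈ 0.736

Using the recession-limb readings at t = 30 h and t = 72 h: Q falls from 146 to 17 m³/s over 7 intervals.
K = (Q₂/Q₁)^(1/7) = (17/146)^(1/7) = 0.736.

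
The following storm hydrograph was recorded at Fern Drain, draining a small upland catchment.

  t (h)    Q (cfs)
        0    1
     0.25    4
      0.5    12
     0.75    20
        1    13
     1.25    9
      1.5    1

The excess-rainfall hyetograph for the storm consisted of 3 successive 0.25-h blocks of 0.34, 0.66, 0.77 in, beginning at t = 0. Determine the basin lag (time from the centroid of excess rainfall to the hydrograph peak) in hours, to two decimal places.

t_L ≈ 0.31 h

Centroid of excess rainfall: t_c = Σ P_i·t̄_i / ΣP_i = 0.4357 h (block centres at 0.125, 0.375, 0.625 h).
Hydrograph peak occurs at t = 0.75 h, so basin lag t_L = 0.75 − 0.4357 = 0.31 h.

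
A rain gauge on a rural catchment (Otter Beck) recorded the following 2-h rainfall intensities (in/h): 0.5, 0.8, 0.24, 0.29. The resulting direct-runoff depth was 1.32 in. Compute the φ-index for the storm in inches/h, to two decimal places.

Only the 2 blocks with intensity above φ contribute runoff: 0.5, 0.8 in/h.
Σ(I−φ)·Δt = d  ⇒  (0.5+0.8 − 2φ)·2 = 1.32
φ = (1.300 − 1.32/2) / 2 = 0.32 in/h.

φ ≈ 0.32 in/h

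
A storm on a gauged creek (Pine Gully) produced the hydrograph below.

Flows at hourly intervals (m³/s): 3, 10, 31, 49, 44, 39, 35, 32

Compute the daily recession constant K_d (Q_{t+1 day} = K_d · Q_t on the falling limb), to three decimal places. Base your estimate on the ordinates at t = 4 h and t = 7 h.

Between t = 4 h and t = 7 h the flow falls from 44 to 32 m³/s over 3×1 h = 3 h.
Per-interval ratio K = (32/44)^(1/3) = 0.8993; K_d = K^(24/1) = 0.078.

K_d ≈ 0.078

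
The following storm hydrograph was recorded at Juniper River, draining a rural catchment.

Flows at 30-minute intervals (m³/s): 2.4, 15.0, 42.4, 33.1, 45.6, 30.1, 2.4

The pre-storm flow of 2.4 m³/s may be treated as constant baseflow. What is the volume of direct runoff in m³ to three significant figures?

Direct-runoff ordinates (Q − Q_b): 0.0, 12.6, 40.0, 30.7, 43.2, 27.7, 0.0 m³/s.
ΣQ_DR = 154.2 m³/s.
With Δt = 0.5 h = 1800 s, V = ΣQ_DR · Δt = 154.2 × 1800 = 2.78 × 10^5 m³.

V ≈ 2.78 × 10^5 m³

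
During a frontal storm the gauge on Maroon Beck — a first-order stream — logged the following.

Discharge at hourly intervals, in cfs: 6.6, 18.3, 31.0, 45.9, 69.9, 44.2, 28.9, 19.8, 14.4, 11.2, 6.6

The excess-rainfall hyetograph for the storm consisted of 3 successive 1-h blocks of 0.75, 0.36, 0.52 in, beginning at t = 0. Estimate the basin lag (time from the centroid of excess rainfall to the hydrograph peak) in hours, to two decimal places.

t_L ≈ 2.64 h

Centroid of excess rainfall: t_c = Σ P_i·t̄_i / ΣP_i = 1.3589 h (block centres at 0.5, 1.5, 2.5 h).
Hydrograph peak occurs at t = 4 h, so basin lag t_L = 4 − 1.3589 = 2.64 h.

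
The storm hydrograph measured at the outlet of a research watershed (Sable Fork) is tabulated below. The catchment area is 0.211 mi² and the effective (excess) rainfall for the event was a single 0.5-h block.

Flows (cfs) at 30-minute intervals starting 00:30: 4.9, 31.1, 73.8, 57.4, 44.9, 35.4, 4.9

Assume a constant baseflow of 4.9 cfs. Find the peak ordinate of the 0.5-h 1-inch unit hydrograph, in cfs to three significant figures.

U_p ≈ 86.0 cfs

Direct runoff: 0.0, 26.2, 68.9, 52.5, 40.0, 30.5, 0.0 cfs; ΣQ_DR = 218.1 cfs, peak = 68.9 cfs.
Runoff depth d = ΣQ_DR·Δt / A = 218.1 × 1800 / (0.211 mi²) = 0.8009 in.
The 1-inch UH is the DRH scaled by (1 in)/d, so U_p = 68.9 × 1/0.8009 = 86.0 cfs.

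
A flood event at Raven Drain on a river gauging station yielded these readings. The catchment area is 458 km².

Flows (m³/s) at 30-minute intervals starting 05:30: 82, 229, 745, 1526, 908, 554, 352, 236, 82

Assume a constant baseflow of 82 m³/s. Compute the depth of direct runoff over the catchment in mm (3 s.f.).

Direct runoff: 0.0, 147.0, 663.0, 1444.0, 826.0, 472.0, 270.0, 154.0, 0.0 m³/s; ΣQ_DR = 3976 m³/s.
V = ΣQ_DR · Δt = 3976 × 1800 s = 7.157 × 10^6 m³.
Over A = 458 km², depth = V / A = 15.6 mm.

d ≈ 15.6 mm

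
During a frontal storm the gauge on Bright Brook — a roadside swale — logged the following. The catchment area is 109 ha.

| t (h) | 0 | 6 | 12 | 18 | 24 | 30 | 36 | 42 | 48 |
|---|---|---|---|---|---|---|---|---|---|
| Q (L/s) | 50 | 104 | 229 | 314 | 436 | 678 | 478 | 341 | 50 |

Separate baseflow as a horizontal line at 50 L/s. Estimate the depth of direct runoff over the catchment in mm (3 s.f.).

Direct runoff: 0.0, 54.0, 179.0, 264.0, 386.0, 628.0, 428.0, 291.0, 0.0 L/s; ΣQ_DR = 2230 L/s.
V = ΣQ_DR · Δt = 2230 × 21600 s = 4.817 × 10^7 L.
Over A = 109 ha, depth = V / A = 44.2 mm.

d ≈ 44.2 mm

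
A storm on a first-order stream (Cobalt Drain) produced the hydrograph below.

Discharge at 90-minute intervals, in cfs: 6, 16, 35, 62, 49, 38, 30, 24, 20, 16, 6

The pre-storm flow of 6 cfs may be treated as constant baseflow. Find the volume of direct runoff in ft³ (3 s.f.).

Direct-runoff ordinates (Q − Q_b): 0.0, 10.0, 29.0, 56.0, 43.0, 32.0, 24.0, 18.0, 14.0, 10.0, 0.0 cfs.
ΣQ_DR = 236.0 cfs.
With Δt = 1.5 h = 5400 s, V = ΣQ_DR · Δt = 236.0 × 5400 = 1.27 × 10^6 ft³.

V ≈ 1.27 × 10^6 ft³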